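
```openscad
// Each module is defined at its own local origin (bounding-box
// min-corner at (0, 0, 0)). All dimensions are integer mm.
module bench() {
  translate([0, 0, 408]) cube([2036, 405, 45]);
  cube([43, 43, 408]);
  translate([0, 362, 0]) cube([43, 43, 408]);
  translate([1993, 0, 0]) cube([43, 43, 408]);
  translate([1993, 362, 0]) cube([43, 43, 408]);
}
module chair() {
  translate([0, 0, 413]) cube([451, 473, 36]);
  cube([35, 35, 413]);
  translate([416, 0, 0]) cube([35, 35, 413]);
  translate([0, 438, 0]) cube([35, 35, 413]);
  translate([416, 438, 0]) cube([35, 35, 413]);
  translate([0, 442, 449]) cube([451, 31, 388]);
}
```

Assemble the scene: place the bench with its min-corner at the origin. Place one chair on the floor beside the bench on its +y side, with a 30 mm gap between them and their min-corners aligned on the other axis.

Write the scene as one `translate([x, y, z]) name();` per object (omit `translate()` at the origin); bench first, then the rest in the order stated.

bench();
translate([0, 435, 0]) chair();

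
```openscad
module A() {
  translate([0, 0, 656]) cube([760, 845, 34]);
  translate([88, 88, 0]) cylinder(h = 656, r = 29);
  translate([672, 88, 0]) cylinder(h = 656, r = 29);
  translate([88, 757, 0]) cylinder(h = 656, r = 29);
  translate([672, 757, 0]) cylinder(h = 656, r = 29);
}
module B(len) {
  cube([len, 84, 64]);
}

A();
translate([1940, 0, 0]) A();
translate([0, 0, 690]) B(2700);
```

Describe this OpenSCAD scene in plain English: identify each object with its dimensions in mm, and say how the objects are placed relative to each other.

A is a rectangular dining table. The top is 760×845×34 mm with its upper surface at z = 690 mm. It stands on four round legs of 58 mm diameter, each leg's bounding box inset 59 mm from the nearest pair of top edges, running from the floor to the underside of the top.

B is a rectangular beam 2700 mm long (x), 84 mm deep (y), 64 mm thick (z).

The beam spans the tops of two tables placed 1180 mm apart, resting at z = 690 mm.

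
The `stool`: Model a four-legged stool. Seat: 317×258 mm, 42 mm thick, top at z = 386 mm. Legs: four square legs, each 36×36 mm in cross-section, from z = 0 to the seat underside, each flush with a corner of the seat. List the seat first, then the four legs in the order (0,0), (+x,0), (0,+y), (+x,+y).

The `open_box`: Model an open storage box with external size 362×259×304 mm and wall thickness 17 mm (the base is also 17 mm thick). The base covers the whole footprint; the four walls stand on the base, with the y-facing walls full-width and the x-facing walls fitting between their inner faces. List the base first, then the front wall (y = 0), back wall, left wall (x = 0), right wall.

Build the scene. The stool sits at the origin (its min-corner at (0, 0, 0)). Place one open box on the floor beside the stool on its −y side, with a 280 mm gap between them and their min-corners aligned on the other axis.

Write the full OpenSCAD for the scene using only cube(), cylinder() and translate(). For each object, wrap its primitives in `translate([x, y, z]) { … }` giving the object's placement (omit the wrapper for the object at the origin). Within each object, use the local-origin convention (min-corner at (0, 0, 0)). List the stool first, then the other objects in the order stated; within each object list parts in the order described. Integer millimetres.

translate([0, 0, 344]) cube([317, 258, 42]);
cube([36, 36, 344]);
translate([281, 0, 0]) cube([36, 36, 344]);
translate([0, 222, 0]) cube([36, 36, 344]);
translate([281, 222, 0]) cube([36, 36, 344]);
translate([0, -539, 0]) {
  cube([362, 259, 17]);
  translate([0, 0, 17]) cube([362, 17, 287]);
  translate([0, 242, 17]) cube([362, 17, 287]);
  translate([0, 17, 17]) cube([17, 225, 287]);
  translate([345, 17, 17]) cube([17, 225, 287]);
}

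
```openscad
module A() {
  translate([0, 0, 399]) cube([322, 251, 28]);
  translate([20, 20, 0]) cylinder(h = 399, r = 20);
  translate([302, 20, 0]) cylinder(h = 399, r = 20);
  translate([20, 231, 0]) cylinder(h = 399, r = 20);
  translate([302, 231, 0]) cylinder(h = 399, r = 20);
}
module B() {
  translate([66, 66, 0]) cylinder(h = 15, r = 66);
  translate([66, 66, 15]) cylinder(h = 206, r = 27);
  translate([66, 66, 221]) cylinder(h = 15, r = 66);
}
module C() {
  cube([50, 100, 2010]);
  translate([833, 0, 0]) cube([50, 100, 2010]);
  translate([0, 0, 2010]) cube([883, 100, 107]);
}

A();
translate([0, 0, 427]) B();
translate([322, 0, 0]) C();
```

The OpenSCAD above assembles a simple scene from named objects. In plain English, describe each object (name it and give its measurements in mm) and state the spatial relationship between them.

A is a four-legged stool. The seat is a 322×251×28 mm slab whose top surface is at z = 427 mm; four round legs, each 40 mm in diameter, run from the floor (z = 0) to the underside of the seat, each leg's axis is inset half a diameter from the nearest pair of seat edges (so the leg's bounding box is flush with the corner).

B is a spool: two coaxial disc flanges of radius 66 mm and thickness 15 mm, joined by a core cylinder of radius 27 mm and height 206 mm. The lower flange rests on z = 0 and the three cylinders share a vertical axis.

C is a rectangular door frame: two vertical jambs of 50×100 mm section, 2010 mm tall, with a clear opening 783 mm wide between their inner faces. A header 107 mm tall and 100 mm deep lies on top of the jambs and spans the full outside width.

The spool is on top of the stool. The door frame is against the stool's +x side, with their −y faces flush.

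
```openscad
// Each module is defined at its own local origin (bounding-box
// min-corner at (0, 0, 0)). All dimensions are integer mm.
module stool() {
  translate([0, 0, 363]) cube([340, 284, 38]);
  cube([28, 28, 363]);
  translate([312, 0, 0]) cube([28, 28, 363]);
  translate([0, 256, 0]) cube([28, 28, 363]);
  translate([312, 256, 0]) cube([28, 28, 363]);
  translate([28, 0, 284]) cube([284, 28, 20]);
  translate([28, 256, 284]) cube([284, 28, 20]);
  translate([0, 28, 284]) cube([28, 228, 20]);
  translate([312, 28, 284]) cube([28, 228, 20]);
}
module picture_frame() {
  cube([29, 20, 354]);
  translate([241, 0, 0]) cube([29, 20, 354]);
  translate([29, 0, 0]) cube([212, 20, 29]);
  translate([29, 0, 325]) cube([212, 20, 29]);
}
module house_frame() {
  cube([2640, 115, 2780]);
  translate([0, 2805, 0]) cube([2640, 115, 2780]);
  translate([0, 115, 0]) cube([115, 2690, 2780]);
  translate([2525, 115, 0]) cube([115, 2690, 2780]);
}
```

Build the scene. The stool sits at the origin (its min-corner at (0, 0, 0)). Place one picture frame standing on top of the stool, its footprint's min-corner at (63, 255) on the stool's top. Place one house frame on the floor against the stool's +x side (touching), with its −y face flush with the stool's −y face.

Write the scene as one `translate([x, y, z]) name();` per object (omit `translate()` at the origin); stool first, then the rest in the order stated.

stool();
translate([63, 255, 401]) picture_frame();
translate([340, 0, 0]) house_frame();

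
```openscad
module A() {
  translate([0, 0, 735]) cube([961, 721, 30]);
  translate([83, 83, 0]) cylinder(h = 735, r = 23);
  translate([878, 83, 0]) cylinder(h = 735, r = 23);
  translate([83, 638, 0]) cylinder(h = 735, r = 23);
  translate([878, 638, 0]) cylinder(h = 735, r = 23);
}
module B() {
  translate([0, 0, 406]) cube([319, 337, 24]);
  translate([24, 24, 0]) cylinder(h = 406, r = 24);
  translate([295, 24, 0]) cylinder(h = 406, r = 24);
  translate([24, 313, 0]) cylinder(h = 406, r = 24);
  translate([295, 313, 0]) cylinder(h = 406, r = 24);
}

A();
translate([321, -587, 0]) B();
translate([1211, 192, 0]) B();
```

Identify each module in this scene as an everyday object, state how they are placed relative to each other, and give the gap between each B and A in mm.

A is a table. B is a stool. Two stools sit around the table at the −y, +x sides. The gap between each stool and the table is 250 mm.

Each stool's nearest face is 250 mm from the table's bounding box.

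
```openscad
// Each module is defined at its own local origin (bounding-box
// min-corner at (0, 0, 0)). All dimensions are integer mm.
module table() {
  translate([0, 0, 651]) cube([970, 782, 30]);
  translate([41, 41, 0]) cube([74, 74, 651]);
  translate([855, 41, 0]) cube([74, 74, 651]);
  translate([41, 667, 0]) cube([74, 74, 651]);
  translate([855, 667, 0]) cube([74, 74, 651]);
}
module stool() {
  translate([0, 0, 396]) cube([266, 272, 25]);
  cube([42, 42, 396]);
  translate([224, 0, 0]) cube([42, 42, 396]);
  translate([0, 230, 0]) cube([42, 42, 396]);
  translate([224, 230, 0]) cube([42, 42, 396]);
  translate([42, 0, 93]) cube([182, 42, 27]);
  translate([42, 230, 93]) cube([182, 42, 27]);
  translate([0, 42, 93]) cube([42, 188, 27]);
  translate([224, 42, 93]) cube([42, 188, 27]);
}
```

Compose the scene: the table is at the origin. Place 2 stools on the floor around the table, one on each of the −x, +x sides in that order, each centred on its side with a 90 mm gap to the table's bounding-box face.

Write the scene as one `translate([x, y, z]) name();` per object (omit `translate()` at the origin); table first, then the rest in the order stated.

table();
translate([-356, 255, 0]) stool();
translate([1060, 255, 0]) stool();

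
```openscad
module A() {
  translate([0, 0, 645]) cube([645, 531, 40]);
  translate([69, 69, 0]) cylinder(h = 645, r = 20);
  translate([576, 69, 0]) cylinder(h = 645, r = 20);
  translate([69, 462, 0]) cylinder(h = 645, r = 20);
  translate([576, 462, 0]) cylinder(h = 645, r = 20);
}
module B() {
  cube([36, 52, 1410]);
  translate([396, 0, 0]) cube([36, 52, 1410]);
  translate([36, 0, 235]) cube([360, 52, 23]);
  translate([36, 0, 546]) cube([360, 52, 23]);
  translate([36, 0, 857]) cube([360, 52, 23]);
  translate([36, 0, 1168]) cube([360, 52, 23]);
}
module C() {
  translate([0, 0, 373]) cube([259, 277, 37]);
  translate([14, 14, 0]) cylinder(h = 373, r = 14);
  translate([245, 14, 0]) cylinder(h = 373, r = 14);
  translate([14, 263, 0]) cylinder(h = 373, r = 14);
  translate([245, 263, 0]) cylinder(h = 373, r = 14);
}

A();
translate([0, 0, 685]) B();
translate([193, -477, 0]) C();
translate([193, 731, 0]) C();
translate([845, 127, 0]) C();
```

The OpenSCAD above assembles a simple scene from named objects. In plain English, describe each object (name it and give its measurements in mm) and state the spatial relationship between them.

A is a table with a 645×531 mm rectangular top, 40 mm thick, top surface at z = 685 mm, supported by four round legs of 40 mm diameter, each leg's bounding box inset 49 mm from the nearest pair of top edges, running from the floor.

B is a wooden ladder with two side rails of 36×52 mm section and 1410 mm height, set 432 mm apart overall. Between them run 4 rectangular rungs (52 mm deep, 23 mm thick), front faces flush with the rails' −y face. The bottom of the first rung is 235 mm above the floor and each subsequent rung is 311 mm higher than the one below.

C is a four-legged stool. The seat is a 259×277×37 mm slab whose top surface is at z = 410 mm; four round legs, each 28 mm in diameter, run from the floor (z = 0) to the underside of the seat, each leg's axis is inset half a diameter from the nearest pair of seat edges (so the leg's bounding box is flush with the corner).

The ladder is on top of the table. Three stools sit around the table at the −y, +y, +x sides.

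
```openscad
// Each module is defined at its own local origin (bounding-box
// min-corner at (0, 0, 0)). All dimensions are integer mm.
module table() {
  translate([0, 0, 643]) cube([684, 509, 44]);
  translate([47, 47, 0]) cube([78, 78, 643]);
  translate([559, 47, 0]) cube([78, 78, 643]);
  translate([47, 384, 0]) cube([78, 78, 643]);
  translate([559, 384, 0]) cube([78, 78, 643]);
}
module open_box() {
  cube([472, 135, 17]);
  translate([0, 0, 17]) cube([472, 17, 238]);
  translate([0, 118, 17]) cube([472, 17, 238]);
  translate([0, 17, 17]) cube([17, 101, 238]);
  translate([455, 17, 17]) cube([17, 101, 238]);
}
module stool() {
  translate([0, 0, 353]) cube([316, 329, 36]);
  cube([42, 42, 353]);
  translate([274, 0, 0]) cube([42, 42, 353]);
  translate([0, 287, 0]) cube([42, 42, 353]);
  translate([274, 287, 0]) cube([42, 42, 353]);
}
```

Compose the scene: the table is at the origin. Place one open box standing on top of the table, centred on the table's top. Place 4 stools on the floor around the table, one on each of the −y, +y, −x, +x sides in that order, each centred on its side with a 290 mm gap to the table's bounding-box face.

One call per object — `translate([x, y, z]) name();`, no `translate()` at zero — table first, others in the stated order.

table();
translate([106, 187, 687]) open_box();
translate([184, -619, 0]) stool();
translate([184, 799, 0]) stool();
translate([-606, 90, 0]) stool();
translate([974, 90, 0]) stool();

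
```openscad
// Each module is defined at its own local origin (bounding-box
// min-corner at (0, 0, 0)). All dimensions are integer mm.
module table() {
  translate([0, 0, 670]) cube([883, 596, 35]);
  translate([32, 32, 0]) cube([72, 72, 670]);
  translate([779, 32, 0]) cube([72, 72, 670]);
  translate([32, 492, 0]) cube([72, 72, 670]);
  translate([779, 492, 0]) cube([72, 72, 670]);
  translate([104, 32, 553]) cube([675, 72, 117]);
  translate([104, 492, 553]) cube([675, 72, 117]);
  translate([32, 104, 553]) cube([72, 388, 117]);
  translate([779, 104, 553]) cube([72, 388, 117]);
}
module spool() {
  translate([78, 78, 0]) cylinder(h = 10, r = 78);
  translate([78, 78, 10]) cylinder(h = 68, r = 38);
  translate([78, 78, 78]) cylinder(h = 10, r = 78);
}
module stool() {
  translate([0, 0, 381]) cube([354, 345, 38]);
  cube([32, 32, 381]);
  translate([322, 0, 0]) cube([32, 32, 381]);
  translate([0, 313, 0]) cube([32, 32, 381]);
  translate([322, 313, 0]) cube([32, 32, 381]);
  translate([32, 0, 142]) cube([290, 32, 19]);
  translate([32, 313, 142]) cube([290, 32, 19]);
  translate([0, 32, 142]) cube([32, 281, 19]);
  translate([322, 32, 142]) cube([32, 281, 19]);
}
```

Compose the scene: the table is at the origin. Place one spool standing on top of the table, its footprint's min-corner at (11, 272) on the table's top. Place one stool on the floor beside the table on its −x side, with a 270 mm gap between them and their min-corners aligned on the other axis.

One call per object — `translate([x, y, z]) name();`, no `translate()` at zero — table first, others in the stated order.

table();
translate([11, 272, 705]) spool();
translate([-624, 0, 0]) stool();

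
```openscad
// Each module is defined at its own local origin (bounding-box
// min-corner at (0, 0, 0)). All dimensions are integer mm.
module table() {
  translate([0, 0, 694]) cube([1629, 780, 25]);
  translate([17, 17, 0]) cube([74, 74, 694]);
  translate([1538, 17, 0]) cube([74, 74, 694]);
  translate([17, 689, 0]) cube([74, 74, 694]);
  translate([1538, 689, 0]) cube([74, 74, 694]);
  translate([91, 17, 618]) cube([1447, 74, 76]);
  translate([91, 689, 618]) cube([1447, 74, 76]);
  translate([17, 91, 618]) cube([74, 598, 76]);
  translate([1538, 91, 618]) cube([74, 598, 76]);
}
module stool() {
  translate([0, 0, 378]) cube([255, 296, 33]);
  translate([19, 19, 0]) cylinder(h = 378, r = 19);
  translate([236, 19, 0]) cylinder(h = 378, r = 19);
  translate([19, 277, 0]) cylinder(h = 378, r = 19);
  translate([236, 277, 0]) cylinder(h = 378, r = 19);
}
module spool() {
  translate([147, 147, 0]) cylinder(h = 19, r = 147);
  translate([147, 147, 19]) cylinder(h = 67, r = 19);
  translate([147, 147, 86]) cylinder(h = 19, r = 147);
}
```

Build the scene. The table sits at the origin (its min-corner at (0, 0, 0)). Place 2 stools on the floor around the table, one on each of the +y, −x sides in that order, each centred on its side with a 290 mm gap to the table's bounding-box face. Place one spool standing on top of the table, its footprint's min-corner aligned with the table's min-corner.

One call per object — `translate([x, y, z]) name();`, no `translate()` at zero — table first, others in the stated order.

table();
translate([687, 1070, 0]) stool();
translate([-545, 242, 0]) stool();
translate([0, 0, 719]) spool();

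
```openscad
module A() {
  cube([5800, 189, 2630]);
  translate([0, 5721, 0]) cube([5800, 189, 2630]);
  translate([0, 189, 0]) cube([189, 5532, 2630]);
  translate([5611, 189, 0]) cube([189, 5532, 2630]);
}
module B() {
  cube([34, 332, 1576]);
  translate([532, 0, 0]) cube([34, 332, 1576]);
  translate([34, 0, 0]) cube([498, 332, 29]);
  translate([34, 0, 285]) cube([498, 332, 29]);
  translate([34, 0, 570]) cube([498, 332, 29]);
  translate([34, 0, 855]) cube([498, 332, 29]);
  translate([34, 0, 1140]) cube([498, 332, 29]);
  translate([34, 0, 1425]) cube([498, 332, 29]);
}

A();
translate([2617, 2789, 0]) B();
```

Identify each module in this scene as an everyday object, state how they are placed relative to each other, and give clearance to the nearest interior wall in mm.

A is a house frame. B is a bookshelf. The bookshelf sits inside the house frame, centred. The clearance to the nearest interior wall is 2428 mm.

Clearances: x = 2428, y = 2600; minimum 2428 mm.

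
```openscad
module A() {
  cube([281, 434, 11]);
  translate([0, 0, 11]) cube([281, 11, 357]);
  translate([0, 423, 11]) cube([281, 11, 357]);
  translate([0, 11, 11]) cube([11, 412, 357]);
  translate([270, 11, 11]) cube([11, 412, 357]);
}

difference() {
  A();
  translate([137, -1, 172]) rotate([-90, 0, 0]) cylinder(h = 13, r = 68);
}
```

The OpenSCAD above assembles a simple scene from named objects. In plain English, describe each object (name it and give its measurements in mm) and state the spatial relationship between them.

A is an open storage box with external size 281×434×368 mm and wall thickness 11 mm (the base is also 11 mm thick). The base covers the whole footprint; the four walls stand on the base, with the y-facing walls full-width and the x-facing walls fitting between their inner faces.

The open box has a circular hole of radius 68 mm through its front wall, centred at (x = 137, z = 172).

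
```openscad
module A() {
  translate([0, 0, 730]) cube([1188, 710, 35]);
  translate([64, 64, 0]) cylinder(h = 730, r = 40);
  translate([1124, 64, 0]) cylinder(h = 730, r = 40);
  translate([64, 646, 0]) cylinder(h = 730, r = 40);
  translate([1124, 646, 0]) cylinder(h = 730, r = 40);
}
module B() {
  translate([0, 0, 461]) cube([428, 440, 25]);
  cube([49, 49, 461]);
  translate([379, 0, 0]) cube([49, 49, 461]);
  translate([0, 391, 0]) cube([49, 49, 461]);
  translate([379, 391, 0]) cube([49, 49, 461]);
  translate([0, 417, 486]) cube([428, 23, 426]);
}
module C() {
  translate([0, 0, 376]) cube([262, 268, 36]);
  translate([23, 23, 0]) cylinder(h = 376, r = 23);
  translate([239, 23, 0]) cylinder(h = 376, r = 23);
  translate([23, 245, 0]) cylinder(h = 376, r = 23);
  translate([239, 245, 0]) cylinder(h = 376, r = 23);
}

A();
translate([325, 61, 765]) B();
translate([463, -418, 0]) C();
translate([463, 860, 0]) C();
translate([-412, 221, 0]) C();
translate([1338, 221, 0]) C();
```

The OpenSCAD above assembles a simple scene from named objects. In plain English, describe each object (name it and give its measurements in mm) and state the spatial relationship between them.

A is a rectangular dining table. The top is 1188×710×35 mm with its upper surface at z = 765 mm. It stands on four round legs of 80 mm diameter, each leg's bounding box inset 24 mm from the nearest pair of top edges, running from the floor to the underside of the top.

B is a chair: 428×440 mm seat, 25 mm thick, top at z = 486 mm, on four 49 mm square corner legs flush with the seat edges. A 23 mm thick backrest slab spans the full seat width, extending 426 mm above the seat top, its back face flush with the seat's +y edge.

C is a four-legged stool. The seat is 262×268 mm, 36 mm thick, top at z = 412 mm. It stands on four round legs, each 46 mm in diameter, from z = 0 to the seat underside, each leg's axis is inset half a diameter from the nearest pair of seat edges (so the leg's bounding box is flush with the corner).

The chair is on top of the table. Four stools sit around the table at the −y, +y, −x, +x sides.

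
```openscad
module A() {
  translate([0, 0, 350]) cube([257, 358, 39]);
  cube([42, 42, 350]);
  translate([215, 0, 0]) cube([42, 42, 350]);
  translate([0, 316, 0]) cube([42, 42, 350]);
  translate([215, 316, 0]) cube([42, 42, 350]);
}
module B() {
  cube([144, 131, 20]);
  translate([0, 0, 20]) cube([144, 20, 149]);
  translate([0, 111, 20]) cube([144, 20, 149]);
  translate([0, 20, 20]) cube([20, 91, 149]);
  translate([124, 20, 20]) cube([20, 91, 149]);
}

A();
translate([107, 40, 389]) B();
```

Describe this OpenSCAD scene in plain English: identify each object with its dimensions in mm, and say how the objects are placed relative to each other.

A is a four-legged stool. The seat is a 257×358×39 mm slab whose top surface is at z = 389 mm; four square legs, each 42×42 mm in cross-section, run from the floor (z = 0) to the underside of the seat, each flush with a corner of the seat.

B is an open-topped rectangular box: outside dimensions 144×131×169 mm, with a uniform wall and base thickness of 20 mm. The base is a full 144×131 slab on the floor; four walls sit on top of the base. The front and back walls (the −y and +y sides) span the full width; the two side walls fit between them.

The open box is on top of the stool.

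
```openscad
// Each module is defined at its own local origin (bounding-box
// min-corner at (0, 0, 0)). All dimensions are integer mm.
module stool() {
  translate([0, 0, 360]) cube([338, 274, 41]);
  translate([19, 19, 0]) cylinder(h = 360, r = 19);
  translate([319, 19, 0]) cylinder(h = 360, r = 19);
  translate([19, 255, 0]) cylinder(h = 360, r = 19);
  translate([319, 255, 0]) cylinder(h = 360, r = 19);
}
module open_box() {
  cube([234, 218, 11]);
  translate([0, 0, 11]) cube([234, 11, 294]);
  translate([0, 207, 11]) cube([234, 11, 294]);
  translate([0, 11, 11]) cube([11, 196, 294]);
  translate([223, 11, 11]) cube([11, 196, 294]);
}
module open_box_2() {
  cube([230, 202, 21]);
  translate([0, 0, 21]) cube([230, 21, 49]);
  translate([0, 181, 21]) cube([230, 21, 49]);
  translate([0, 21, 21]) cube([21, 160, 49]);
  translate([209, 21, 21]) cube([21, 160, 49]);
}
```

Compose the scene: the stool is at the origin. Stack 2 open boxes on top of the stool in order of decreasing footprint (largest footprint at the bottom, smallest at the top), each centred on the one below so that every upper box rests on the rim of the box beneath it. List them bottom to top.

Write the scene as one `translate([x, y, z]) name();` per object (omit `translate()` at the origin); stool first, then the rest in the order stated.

stool();
translate([52, 28, 401]) open_box();
translate([54, 36, 706]) open_box_2();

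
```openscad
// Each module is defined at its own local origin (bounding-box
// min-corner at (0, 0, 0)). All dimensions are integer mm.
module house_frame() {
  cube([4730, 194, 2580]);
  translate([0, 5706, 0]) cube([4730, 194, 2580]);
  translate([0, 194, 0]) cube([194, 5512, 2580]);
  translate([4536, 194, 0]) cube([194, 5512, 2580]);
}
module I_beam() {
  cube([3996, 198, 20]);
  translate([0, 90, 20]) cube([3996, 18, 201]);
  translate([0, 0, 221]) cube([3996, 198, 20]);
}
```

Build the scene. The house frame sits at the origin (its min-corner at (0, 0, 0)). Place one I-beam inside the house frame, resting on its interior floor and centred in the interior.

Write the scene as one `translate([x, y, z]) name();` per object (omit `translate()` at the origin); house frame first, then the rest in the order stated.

house_frame();
translate([367, 2851, 0]) I_beam();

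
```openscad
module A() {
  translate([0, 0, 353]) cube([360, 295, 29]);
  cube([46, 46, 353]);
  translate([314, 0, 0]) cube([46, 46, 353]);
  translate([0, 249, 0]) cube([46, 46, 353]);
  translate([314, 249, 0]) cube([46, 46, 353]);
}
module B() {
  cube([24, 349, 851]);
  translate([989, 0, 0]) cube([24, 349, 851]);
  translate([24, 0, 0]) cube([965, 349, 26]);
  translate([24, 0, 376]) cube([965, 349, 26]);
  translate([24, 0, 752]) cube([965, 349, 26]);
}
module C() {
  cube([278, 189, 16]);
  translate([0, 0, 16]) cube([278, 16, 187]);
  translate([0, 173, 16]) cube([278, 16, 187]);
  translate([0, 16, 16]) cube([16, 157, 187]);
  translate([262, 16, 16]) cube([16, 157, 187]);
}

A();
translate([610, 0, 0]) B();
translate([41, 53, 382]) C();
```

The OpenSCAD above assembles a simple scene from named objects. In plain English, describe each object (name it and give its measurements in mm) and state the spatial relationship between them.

A is a four-legged stool. The seat is 360×295 mm, 29 mm thick, top at z = 382 mm. It stands on four square legs, each 46×46 mm in cross-section, from z = 0 to the seat underside, each flush with a corner of the seat.

B is an open bookshelf. Two side panels, each 24 mm thick, 349 mm deep and 851 mm tall, stand 1013 mm apart (outside-to-outside). Between them sit 3 shelves, each 26 mm thick and 349 mm deep, spanning the full gap between the sides. The bottom shelf rests on the floor (its underside at z = 0) and the clear gap between one shelf's top and the next shelf's underside is 350 mm.

C is an open storage box with external size 278×189×203 mm and wall thickness 16 mm (the base is also 16 mm thick). The base covers the whole footprint; the four walls stand on the base, with the y-facing walls full-width and the x-facing walls fitting between their inner faces.

The bookshelf is on the floor beside the stool on its +x side. The open box is on top of the stool, centred.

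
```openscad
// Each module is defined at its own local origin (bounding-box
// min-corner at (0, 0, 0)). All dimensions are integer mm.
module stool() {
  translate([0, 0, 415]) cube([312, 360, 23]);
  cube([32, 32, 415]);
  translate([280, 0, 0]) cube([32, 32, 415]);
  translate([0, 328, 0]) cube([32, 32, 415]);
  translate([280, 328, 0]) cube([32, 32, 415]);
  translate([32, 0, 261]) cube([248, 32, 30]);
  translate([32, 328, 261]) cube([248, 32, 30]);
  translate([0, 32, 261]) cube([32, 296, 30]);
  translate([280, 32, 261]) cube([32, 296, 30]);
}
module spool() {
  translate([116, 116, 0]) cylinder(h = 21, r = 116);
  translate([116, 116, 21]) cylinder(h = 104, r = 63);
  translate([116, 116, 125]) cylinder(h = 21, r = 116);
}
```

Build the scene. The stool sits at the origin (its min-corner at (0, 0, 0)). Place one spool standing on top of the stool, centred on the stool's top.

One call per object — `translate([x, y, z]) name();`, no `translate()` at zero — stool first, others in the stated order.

stool();
translate([40, 64, 438]) spool();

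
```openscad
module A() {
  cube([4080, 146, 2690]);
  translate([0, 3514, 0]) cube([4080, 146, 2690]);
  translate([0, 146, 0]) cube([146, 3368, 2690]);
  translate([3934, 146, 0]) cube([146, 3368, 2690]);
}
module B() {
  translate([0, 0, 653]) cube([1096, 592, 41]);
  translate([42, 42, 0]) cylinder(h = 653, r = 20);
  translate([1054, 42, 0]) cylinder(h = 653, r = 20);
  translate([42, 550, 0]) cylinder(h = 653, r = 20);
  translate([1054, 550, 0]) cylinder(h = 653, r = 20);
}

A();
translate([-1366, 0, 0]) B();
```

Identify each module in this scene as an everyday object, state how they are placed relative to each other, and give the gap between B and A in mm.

The table's nearest face is 270 mm from the house frame's −x face.

A is a house frame. B is a table. The table is on the floor beside the house frame on its −x side. The gap between the table and the house frame is 270 mm.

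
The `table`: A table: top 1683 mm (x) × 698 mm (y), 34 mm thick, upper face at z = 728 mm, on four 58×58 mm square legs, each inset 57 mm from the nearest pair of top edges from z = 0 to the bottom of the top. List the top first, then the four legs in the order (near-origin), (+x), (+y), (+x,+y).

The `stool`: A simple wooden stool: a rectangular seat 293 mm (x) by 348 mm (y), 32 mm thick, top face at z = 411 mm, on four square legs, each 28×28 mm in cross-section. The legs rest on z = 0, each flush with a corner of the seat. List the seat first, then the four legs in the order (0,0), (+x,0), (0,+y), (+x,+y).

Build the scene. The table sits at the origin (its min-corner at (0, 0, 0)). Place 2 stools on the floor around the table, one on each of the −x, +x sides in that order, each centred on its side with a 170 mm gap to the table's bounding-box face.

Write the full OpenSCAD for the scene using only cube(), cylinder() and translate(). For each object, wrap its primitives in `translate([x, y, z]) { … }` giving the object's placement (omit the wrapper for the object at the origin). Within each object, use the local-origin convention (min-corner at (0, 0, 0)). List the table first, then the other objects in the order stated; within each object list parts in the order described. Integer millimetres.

translate([0, 0, 694]) cube([1683, 698, 34]);
translate([57, 57, 0]) cube([58, 58, 694]);
translate([1568, 57, 0]) cube([58, 58, 694]);
translate([57, 583, 0]) cube([58, 58, 694]);
translate([1568, 583, 0]) cube([58, 58, 694]);
translate([-463, 175, 0]) {
  translate([0, 0, 379]) cube([293, 348, 32]);
  cube([28, 28, 379]);
  translate([265, 0, 0]) cube([28, 28, 379]);
  translate([0, 320, 0]) cube([28, 28, 379]);
  translate([265, 320, 0]) cube([28, 28, 379]);
}
translate([1853, 175, 0]) {
  translate([0, 0, 379]) cube([293, 348, 32]);
  cube([28, 28, 379]);
  translate([265, 0, 0]) cube([28, 28, 379]);
  translate([0, 320, 0]) cube([28, 28, 379]);
  translate([265, 320, 0]) cube([28, 28, 379]);
}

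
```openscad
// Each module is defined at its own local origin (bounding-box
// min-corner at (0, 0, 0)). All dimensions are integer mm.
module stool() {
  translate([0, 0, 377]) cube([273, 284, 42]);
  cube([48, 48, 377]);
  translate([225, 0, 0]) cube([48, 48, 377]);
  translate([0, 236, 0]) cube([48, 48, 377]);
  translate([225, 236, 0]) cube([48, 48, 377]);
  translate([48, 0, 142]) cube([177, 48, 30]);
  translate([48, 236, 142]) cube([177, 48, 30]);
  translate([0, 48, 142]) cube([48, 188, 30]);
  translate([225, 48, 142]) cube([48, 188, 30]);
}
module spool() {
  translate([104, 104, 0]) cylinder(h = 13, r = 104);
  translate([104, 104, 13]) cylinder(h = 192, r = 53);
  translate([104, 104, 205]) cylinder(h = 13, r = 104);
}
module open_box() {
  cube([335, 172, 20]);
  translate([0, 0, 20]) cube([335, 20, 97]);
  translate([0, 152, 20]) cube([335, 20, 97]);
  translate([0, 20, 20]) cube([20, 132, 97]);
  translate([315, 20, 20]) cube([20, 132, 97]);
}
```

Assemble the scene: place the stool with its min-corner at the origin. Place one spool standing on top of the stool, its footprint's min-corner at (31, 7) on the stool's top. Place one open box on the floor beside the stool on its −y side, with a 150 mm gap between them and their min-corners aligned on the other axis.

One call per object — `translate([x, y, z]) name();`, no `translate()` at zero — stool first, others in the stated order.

stool();
translate([31, 7, 419]) spool();
translate([0, -322, 0]) open_box();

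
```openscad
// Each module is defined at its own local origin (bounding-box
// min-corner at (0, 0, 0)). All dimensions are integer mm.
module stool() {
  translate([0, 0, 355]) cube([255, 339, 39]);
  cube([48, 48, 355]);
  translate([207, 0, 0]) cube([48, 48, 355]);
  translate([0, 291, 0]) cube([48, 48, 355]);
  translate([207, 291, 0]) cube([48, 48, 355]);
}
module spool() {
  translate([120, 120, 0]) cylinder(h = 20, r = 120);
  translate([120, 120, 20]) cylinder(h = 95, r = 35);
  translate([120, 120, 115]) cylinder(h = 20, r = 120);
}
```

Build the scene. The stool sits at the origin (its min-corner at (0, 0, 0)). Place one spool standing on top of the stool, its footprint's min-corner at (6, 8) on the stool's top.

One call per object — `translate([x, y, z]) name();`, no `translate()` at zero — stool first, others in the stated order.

stool();
translate([6, 8, 394]) spool();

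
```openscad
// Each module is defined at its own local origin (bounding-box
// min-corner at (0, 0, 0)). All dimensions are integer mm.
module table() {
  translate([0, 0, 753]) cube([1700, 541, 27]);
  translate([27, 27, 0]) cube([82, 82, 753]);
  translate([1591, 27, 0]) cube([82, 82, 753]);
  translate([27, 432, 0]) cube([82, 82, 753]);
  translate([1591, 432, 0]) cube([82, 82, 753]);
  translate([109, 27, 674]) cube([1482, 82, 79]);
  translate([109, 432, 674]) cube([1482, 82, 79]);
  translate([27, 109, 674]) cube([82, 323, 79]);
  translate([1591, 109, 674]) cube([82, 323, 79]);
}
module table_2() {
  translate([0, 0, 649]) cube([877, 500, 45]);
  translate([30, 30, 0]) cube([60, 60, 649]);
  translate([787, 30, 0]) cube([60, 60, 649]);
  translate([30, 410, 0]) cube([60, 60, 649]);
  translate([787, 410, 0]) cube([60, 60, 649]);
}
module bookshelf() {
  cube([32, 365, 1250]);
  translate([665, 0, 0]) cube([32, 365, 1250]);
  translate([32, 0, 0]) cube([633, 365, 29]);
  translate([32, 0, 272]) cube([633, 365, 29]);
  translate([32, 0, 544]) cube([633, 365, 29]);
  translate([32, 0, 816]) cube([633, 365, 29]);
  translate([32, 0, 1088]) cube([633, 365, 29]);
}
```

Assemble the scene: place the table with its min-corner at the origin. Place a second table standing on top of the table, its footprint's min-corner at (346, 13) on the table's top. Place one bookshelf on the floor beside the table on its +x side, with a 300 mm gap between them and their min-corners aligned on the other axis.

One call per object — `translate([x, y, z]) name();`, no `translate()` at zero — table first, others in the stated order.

table();
translate([346, 13, 780]) table_2();
translate([2000, 0, 0]) bookshelf();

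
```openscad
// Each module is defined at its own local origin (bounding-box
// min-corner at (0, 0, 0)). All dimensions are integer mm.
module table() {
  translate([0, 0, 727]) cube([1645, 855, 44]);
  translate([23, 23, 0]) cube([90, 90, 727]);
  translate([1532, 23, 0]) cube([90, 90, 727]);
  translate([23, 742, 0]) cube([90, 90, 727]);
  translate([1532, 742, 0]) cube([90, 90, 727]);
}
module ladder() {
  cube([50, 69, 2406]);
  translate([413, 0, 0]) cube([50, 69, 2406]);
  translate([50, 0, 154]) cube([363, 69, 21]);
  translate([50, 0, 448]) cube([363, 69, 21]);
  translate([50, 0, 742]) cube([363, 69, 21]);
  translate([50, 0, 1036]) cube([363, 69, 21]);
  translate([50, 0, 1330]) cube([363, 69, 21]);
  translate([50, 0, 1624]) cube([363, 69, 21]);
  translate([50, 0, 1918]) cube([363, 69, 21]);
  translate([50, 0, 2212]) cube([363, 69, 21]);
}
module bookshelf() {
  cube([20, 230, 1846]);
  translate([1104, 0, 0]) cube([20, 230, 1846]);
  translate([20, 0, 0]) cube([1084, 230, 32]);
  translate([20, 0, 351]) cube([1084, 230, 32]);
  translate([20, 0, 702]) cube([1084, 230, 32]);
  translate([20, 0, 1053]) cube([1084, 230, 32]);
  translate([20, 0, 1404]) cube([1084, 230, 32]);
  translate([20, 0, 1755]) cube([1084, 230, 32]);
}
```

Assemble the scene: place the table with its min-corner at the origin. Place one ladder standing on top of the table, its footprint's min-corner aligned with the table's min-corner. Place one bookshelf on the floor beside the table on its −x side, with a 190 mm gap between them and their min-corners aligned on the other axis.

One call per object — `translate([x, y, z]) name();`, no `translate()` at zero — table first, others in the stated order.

table();
translate([0, 0, 771]) ladder();
translate([-1314, 0, 0]) bookshelf();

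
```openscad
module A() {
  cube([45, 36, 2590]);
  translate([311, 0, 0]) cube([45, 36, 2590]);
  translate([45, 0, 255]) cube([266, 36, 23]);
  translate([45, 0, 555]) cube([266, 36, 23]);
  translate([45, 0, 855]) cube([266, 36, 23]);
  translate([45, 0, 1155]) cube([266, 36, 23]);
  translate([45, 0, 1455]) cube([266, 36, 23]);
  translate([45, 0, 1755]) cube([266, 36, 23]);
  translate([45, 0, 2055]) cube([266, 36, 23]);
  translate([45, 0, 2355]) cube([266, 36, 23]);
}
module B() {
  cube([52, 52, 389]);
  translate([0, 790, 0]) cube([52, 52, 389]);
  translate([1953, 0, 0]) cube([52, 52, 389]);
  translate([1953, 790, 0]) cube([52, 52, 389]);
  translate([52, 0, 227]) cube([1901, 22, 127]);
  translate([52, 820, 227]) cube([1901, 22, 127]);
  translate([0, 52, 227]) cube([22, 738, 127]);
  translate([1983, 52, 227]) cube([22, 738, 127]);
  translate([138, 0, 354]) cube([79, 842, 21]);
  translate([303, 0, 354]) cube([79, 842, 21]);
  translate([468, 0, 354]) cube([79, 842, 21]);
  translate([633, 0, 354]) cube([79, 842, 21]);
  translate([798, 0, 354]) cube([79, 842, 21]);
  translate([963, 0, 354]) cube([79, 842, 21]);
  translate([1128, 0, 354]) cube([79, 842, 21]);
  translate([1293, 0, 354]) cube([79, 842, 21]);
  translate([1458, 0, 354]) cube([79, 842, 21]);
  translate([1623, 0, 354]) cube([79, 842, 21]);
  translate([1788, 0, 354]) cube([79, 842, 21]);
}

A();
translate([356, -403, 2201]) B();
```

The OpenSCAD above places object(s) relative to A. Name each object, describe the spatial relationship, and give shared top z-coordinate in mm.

Both tops at z = 2590 mm.

A is a ladder. B is a bed frame. The bed frame is beside the ladder with their tops flush at z = 2590. The shared top z-coordinate is 2590 mm.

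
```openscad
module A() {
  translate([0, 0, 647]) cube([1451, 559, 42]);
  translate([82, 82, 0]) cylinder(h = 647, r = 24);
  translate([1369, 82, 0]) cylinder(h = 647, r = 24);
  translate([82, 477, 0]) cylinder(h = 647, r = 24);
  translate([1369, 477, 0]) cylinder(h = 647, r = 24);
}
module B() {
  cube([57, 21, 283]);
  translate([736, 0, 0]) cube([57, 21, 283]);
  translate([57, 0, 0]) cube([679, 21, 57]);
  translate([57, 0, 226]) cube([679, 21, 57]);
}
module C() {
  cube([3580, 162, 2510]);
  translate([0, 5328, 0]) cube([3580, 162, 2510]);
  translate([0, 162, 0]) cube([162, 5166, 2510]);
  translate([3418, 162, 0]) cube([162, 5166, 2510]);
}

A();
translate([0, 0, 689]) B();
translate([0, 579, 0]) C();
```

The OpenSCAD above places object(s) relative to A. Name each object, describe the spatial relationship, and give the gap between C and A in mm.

The house frame's nearest face is 20 mm from the table's +y face.

A is a table. B is a picture frame. C is a house frame. The picture frame is on top of the table. The house frame is on the floor beside the table on its +y side. The gap between the house frame and the table is 20 mm.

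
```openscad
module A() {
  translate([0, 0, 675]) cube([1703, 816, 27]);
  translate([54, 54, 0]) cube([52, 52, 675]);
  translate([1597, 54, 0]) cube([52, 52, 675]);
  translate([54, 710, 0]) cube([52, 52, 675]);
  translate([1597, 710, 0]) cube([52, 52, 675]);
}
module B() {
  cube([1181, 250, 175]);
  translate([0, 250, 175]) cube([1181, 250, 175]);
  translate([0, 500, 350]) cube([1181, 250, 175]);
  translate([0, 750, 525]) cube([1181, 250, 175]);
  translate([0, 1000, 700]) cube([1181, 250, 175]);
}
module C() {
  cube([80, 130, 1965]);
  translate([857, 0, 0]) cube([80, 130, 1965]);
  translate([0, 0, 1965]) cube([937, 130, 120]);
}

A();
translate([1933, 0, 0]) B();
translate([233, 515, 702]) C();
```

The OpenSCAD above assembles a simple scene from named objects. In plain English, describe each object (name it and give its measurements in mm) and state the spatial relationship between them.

A is a table with a 1703×816 mm rectangular top, 27 mm thick, top surface at z = 702 mm, supported by four 52×52 mm square legs, each inset 54 mm from the nearest pair of top edges, running from the floor.

B is a straight staircase of 5 solid steps. Each step is 1181 mm wide (x), 250 mm deep (y, the going) and 175 mm tall (the rise). The first step rests on the floor; each subsequent step sits one going further in +y and one rise higher in +z, directly behind and above the previous step with no overlap.

C is a rectangular door frame: two vertical jambs of 80×130 mm section, 1965 mm tall, with a clear opening 777 mm wide between their inner faces. A header 120 mm tall and 130 mm deep lies on top of the jambs and spans the full outside width.

The staircase is on the floor beside the table on its +x side. The door frame is on top of the table.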